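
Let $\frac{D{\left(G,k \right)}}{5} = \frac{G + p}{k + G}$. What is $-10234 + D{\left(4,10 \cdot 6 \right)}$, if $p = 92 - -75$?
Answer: $- \frac{654121}{64} \approx -10221.0$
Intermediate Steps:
$p = 167$ ($p = 92 + 75 = 167$)
$D{\left(G,k \right)} = \frac{5 \left(167 + G\right)}{G + k}$ ($D{\left(G,k \right)} = 5 \frac{G + 167}{k + G} = 5 \frac{167 + G}{G + k} = \frac{5 \left(167 + G\right)}{G + k}$)
$-10234 + D{\left(4,10 \cdot 6 \right)} = -10234 + \frac{5 \left(167 + 4\right)}{4 + 10 \cdot 6} = -10234 + 5 \frac{1}{4 + 60} \cdot 171 = -10234 + 5 \cdot \frac{1}{64} \cdot 171 = -10234 + \frac{855}{64} = - \frac{654121}{64}$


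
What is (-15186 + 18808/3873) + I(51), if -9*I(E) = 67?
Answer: -176476207/11619 ≈ -15189.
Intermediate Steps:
I(E) = -67/9 (I(E) = -1/9*67 = -67/9)
(-15186 + 18808/3873) + I(51) = (-15186 + 18808/3873) - 67/9 = -58796570/3873 - 67/9 = -176476207/11619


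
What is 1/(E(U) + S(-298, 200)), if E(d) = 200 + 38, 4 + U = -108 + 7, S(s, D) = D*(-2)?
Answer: -1/162 ≈ -0.0061728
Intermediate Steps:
S(s, D) = -2*D
U = -105 (U = -4 + (-108 + 7) = -4 - 101 = -105)
E(d) = 238
1/(E(U) + S(-298, 200)) = 1/(238 - 2*200) = 1/(238 - 400) = 1/(-162) = -1/162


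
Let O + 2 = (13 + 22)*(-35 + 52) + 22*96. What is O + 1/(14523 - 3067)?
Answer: 30988481/11456 ≈ 2705.0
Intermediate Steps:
O = 2705 (O = -2 + ((13 + 22)*(-35 + 52) + 22*96) = -2 + (35*17 + 2112) = -2 + (595 + 2112) = -2 + 2707 = 2705)
O + 1/(14523 - 3067) = 2705 + 1/(14523 - 3067) = 2705 + 1/11456 = 30988481/11456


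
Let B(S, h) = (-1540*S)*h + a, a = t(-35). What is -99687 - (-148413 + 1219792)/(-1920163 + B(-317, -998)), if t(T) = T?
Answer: -48759286967327/489123838 ≈ -99687.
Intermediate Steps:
a = -35
B(S, h) = -35 - 1540*S*h (B(S, h) = (-1540*S)*h - 35 = -1540*S*h - 35 = -35 - 1540*S*h)
-99687 - (-148413 + 1219792)/(-1920163 + B(-317, -998)) = -99687 - (-148413 + 1219792)/(-1920163 + (-35 - 1540*(-317)*(-998))) = -99687 - 1071379/(-1920163 + (-35 - 487203640)) = -99687 - 1071379/(-1920163 - 487203675) = -99687 - 1071379/(-489123838) = -99687 - 1071379*(-1)/489123838 = -99687 - 1*(-1071379/489123838) = -99687 + 1071379/489123838 = -48759286967327/489123838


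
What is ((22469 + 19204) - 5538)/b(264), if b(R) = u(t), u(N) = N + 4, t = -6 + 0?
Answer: -36135/2 ≈ -18068.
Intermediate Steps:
t = -6
u(N) = 4 + N
b(R) = -2 (b(R) = 4 - 6 = -2)
((22469 + 19204) - 5538)/b(264) = ((22469 + 19204) - 5538)/(-2) = (41673 - 5538)*(-½) = 36135*(-½) = -36135/2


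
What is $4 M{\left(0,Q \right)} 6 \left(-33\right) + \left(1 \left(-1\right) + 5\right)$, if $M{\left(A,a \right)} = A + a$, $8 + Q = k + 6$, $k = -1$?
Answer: $2380$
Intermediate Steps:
$Q = -3$ ($Q = -8 + \left(-1 + 6\right) = -8 + 5 = -3$)
$4 M{\left(0,Q \right)} 6 \left(-33\right) + \left(1 \left(-1\right) + 5\right) = 4 \left(0 - 3\right) 6 \left(-33\right) + \left(1 \left(-1\right) + 5\right) = 4 \left(-3\right) 6 \left(-33\right) + \left(-1 + 5\right) = \left(-12\right) 6 \left(-33\right) + 4 = \left(-72\right) \left(-33\right) + 4 = 2376 + 4 = 2380$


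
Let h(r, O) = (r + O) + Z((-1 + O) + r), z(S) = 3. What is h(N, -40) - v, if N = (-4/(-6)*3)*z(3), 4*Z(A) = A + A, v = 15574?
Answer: -31251/2 ≈ -15626.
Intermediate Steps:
Z(A) = A/2 (Z(A) = (A + A)/4 = (2*A)/4 = A/2)
N = 6 (N = (-4/(-6)*3)*3 = (-4*(-1/6)*3)*3 = ((2/3)*3)*3 = 2*3 = 6)
h(r, O) = -1/2 + 3*O/2 + 3*r/2 (h(r, O) = (r + O) + ((-1 + O) + r)/2 = (O + r) + (-1 + O + r)/2 = (O + r) + (-1/2 + O/2 + r/2) = -1/2 + 3*O/2 + 3*r/2)
h(N, -40) - v = (-1/2 + (3/2)*(-40) + (3/2)*6) - 1*15574 = (-1/2 - 60 + 9) - 15574 = -103/2 - 15574 = -31251/2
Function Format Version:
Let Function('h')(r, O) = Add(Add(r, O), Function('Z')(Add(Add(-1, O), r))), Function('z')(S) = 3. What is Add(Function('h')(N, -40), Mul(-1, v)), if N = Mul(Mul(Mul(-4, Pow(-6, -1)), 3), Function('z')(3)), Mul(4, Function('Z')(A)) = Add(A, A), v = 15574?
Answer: Rational(-31251, 2) ≈ -15626.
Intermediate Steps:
Function('Z')(A) = Mul(Rational(1, 2), A) (Function('Z')(A) = Mul(Rational(1, 4), Add(A, A)) = Mul(Rational(1, 4), Mul(2, A)) = Mul(Rational(1, 2), A))
N = 6 (N = Mul(Mul(Mul(-4, Pow(-6, -1)), 3), 3) = Mul(Mul(Mul(-4, Rational(-1, 6)), 3), 3) = Mul(Mul(Rational(2, 3), 3), 3) = Mul(2, 3) = 6)
Function('h')(r, O) = Add(Rational(-1, 2), Mul(Rational(3, 2), O), Mul(Rational(3, 2), r)) (Function('h')(r, O) = Add(Add(r, O), Mul(Rational(1, 2), Add(Add(-1, O), r))) = Add(Add(O, r), Mul(Rational(1, 2), Add(-1, O, r))) = Add(Add(O, r), Add(Rational(-1, 2), Mul(Rational(1, 2), O), Mul(Rational(1, 2), r))) = Add(Rational(-1, 2), Mul(Rational(3, 2), O), Mul(Rational(3, 2), r)))
Add(Function('h')(N, -40), Mul(-1, v)) = Add(Add(Rational(-1, 2), Mul(Rational(3, 2), -40), Mul(Rational(3, 2), 6)), Mul(-1, 15574)) = Add(Add(Rational(-1, 2), -60, 9), -15574) = Add(Rational(-103, 2), -15574) = Rational(-31251, 2)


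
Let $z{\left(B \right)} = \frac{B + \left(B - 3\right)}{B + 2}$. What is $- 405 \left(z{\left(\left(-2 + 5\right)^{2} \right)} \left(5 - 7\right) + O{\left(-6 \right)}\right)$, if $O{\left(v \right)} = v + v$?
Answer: $\frac{65610}{11} \approx 5964.5$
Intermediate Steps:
$O{\left(v \right)} = 2 v$
$z{\left(B \right)} = \frac{-3 + 2 B}{2 + B}$ ($z{\left(B \right)} = \frac{B + \left(-3 + B\right)}{2 + B} = \frac{-3 + 2 B}{2 + B}$)
$- 405 \left(z{\left(\left(-2 + 5\right)^{2} \right)} \left(5 - 7\right) + O{\left(-6 \right)}\right) = - 405 \left(\frac{-3 + 2 \left(-2 + 5\right)^{2}}{2 + \left(-2 + 5\right)^{2}} \left(5 - 7\right) + 2 \left(-6\right)\right) = - 405 \left(\frac{-3 + 2 \cdot 3^{2}}{2 + 3^{2}} \left(-2\right) - 12\right) = - 405 \left(\frac{-3 + 2 \cdot 9}{2 + 9} \left(-2\right) - 12\right) = - 405 \left(\frac{-3 + 18}{11} \left(-2\right) - 12\right) = - 405 \left(\frac{1}{11} \cdot 15 \left(-2\right) - 12\right) = - 405 \left(\frac{15}{11} \left(-2\right) - 12\right) = - 405 \left(- \frac{30}{11} - 12\right) = \left(-405\right) \left(- \frac{162}{11}\right) = \frac{65610}{11}$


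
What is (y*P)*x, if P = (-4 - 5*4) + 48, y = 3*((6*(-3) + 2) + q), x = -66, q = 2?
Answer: 66528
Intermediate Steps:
y = -42 (y = 3*((6*(-3) + 2) + 2) = 3*((-18 + 2) + 2) = 3*(-16 + 2) = 3*(-14) = -42)
P = 24 (P = (-4 - 20) + 48 = -24 + 48 = 24)
(y*P)*x = -42*24*(-66) = -1008*(-66) = 66528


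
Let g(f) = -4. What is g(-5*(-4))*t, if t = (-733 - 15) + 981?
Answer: -932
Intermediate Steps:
t = 233 (t = -748 + 981 = 233)
g(-5*(-4))*t = -4*233 = -932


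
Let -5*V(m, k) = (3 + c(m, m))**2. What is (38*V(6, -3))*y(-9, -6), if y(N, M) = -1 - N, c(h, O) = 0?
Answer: -2736/5 ≈ -547.20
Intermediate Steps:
V(m, k) = -9/5 (V(m, k) = -(3 + 0)**2/5 = -1/5*3**2 = -1/5*9 = -9/5)
(38*V(6, -3))*y(-9, -6) = (38*(-9/5))*(-1 - 1*(-9)) = -342*(-1 + 9)/5 = -342/5*8 = -2736/5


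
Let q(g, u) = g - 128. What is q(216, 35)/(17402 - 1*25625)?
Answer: -88/8223 ≈ -0.010702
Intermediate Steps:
q(g, u) = -128 + g
q(216, 35)/(17402 - 1*25625) = (-128 + 216)/(17402 - 1*25625) = 88/(17402 - 25625) = 88/(-8223) = 88*(-1/8223) = -88/8223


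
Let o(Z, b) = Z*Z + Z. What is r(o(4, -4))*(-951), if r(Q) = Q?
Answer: -19020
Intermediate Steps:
o(Z, b) = Z + Z² (o(Z, b) = Z² + Z = Z + Z²)
r(o(4, -4))*(-951) = (4*(1 + 4))*(-951) = (4*5)*(-951) = 20*(-951) = -19020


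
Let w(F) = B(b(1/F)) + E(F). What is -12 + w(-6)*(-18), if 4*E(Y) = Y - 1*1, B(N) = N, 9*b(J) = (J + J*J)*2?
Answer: 361/18 ≈ 20.056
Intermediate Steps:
b(J) = 2*J/9 + 2*J²/9 (b(J) = ((J + J*J)*2)/9 = ((J + J²)*2)/9 = (2*J + 2*J²)/9 = 2*J/9 + 2*J²/9)
E(Y) = -¼ + Y/4 (E(Y) = (Y - 1*1)/4 = (Y - 1)/4 = (-1 + Y)/4 = -¼ + Y/4)
w(F) = -¼ + F/4 + 2*(1 + 1/F)/(9*F) (w(F) = 2*(1 + 1/F)/(9*F) + (-¼ + F/4) = -¼ + F/4 + 2*(1 + 1/F)/(9*F))
-12 + w(-6)*(-18) = -12 + ((1/36)*(8 + 8*(-6) + 9*(-6)²*(-1 - 6))/(-6)²)*(-18) = -12 + ((1/36)*(1/36)*(8 - 48 + 9*36*(-7)))*(-18) = -12 + ((1/36)*(1/36)*(8 - 48 - 2268))*(-18) = -12 + ((1/36)*(1/36)*(-2308))*(-18) = -12 - 577/324*(-18) = -12 + 577/18 = 361/18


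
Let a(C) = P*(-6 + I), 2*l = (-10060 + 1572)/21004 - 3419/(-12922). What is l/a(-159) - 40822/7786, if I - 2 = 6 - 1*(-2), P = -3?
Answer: -2554007112101/487667763408 ≈ -5.2372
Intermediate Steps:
l = -728255/10438988 (l = ((-10060 + 1572)/21004 - 3419/(-12922))/2 = (-8488*1/21004 - 3419*(-1/12922))/2 = (-2122/5251 + 263/994)/2 = (1/2)*(-728255/5219494) = -728255/10438988 ≈ -0.069763)
I = 10 (I = 2 + (6 - 1*(-2)) = 2 + (6 + 2) = 2 + 8 = 10)
a(C) = -12 (a(C) = -3*(-6 + 10) = -3*4 = -12)
l/a(-159) - 40822/7786 = -728255/10438988/(-12) - 40822/7786 = -728255/10438988*(-1/12) - 40822*1/7786 = 728255/125267856 - 20411/3893 = -2554007112101/487667763408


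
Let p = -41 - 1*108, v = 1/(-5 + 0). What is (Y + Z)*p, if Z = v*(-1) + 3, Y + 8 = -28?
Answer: 24436/5 ≈ 4887.2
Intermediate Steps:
v = -1/5 (v = 1/(-5) = -1/5 ≈ -0.20000)
Y = -36 (Y = -8 - 28 = -36)
Z = 16/5 (Z = -1/5*(-1) + 3 = 1/5 + 3 = 16/5 ≈ 3.2000)
p = -149 (p = -41 - 108 = -149)
(Y + Z)*p = (-36 + 16/5)*(-149) = -164/5*(-149) = 24436/5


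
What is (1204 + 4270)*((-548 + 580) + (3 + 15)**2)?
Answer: 1948744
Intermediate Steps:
(1204 + 4270)*((-548 + 580) + (3 + 15)**2) = 5474*(32 + 18**2) = 5474*(32 + 324) = 5474*356 = 1948744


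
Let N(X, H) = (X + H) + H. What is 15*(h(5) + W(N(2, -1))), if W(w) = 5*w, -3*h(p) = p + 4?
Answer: -45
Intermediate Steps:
h(p) = -4/3 - p/3 (h(p) = -(p + 4)/3 = -(4 + p)/3 = -4/3 - p/3)
N(X, H) = X + 2*H (N(X, H) = (H + X) + H = X + 2*H)
15*(h(5) + W(N(2, -1))) = 15*((-4/3 - ⅓*5) + 5*(2 + 2*(-1))) = 15*((-4/3 - 5/3) + 5*(2 - 2)) = 15*(-3 + 5*0) = 15*(-3 + 0) = 15*(-3) = -45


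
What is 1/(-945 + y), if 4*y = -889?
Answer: -4/4669 ≈ -0.00085671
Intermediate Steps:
y = -889/4 (y = (¼)*(-889) = -889/4 ≈ -222.25)
1/(-945 + y) = 1/(-945 - 889/4) = 1/(-4669/4) = -4/4669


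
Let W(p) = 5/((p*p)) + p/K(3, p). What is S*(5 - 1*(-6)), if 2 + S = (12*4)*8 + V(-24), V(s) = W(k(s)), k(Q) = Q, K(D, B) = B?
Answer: 2426743/576 ≈ 4213.1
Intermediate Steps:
W(p) = 1 + 5/p**2 (W(p) = 5/((p*p)) + p/p = 5/(p**2) + 1 = 5/p**2 + 1 = 1 + 5/p**2)
V(s) = 1 + 5/s**2
S = 220613/576 (S = -2 + ((12*4)*8 + (1 + 5/(-24)**2)) = -2 + (48*8 + (1 + 5*(1/576))) = -2 + (384 + (1 + 5/576)) = -2 + (384 + 581/576) = -2 + 221765/576 = 220613/576 ≈ 383.01)
S*(5 - 1*(-6)) = 220613*(5 - 1*(-6))/576 = 220613*(5 + 6)/576 = (220613/576)*11 = 2426743/576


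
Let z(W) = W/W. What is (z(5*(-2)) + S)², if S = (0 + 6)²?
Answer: 1369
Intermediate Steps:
z(W) = 1
S = 36 (S = 6² = 36)
(z(5*(-2)) + S)² = (1 + 36)² = 37² = 1369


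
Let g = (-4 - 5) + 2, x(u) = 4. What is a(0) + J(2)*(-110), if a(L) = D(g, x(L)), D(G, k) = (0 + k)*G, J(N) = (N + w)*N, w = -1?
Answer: -248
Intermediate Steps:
g = -7 (g = -9 + 2 = -7)
J(N) = N*(-1 + N) (J(N) = (N - 1)*N = (-1 + N)*N = N*(-1 + N))
D(G, k) = G*k (D(G, k) = k*G = G*k)
a(L) = -28 (a(L) = -7*4 = -28)
a(0) + J(2)*(-110) = -28 + (2*(-1 + 2))*(-110) = -28 + (2*1)*(-110) = -28 + 2*(-110) = -28 - 220 = -248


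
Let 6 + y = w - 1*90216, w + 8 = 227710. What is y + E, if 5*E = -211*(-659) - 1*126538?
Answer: 699911/5 ≈ 1.3998e+5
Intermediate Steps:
w = 227702 (w = -8 + 227710 = 227702)
y = 137480 (y = -6 + (227702 - 1*90216) = -6 + (227702 - 90216) = -6 + 137486 = 137480)
E = 12511/5 (E = (-211*(-659) - 1*126538)/5 = (139049 - 126538)/5 = (1/5)*12511 = 12511/5 ≈ 2502.2)
y + E = 137480 + 12511/5 = 699911/5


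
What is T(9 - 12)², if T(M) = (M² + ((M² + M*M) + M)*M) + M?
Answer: 1521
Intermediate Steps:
T(M) = M + M² + M*(M + 2*M²) (T(M) = (M² + ((M² + M²) + M)*M) + M = (M² + (2*M² + M)*M) + M = (M² + (M + 2*M²)*M) + M = (M² + M*(M + 2*M²)) + M = M + M² + M*(M + 2*M²))
T(9 - 12)² = ((9 - 12)*(1 + 2*(9 - 12) + 2*(9 - 12)²))² = (-3*(1 + 2*(-3) + 2*(-3)²))² = (-3*(1 - 6 + 2*9))² = (-3*(1 - 6 + 18))² = (-3*13)² = (-39)² = 1521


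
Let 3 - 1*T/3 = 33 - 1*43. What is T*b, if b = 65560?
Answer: 2556840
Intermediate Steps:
T = 39 (T = 9 - 3*(33 - 1*43) = 9 - 3*(33 - 43) = 9 - 3*(-10) = 9 + 30 = 39)
T*b = 39*65560 = 2556840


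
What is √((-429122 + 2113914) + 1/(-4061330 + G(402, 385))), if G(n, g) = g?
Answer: 9*√343016876527038455/4060945 ≈ 1298.0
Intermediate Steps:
√((-429122 + 2113914) + 1/(-4061330 + G(402, 385))) = √((-429122 + 2113914) + 1/(-4061330 + 385)) = √(1684792 + 1/(-4060945)) = √(1684792 - 1/4060945) = √(6841847648439/4060945) = 9*√343016876527038455/4060945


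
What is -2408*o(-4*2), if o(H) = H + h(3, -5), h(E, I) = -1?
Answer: 21672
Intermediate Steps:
o(H) = -1 + H (o(H) = H - 1 = -1 + H)
-2408*o(-4*2) = -2408*(-1 - 4*2) = -2408*(-1 - 8) = -2408*(-9) = 21672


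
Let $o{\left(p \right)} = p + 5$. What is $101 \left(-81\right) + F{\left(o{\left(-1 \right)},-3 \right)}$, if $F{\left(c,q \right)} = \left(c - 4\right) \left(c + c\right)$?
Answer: $-8181$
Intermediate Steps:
$o{\left(p \right)} = 5 + p$
$F{\left(c,q \right)} = 2 c \left(-4 + c\right)$ ($F{\left(c,q \right)} = \left(-4 + c\right) 2 c = 2 c \left(-4 + c\right)$)
$101 \left(-81\right) + F{\left(o{\left(-1 \right)},-3 \right)} = 101 \left(-81\right) + 2 \left(5 - 1\right) \left(-4 + \left(5 - 1\right)\right) = -8181 + 2 \cdot 4 \left(-4 + 4\right) = -8181 + 2 \cdot 4 \cdot 0 = -8181 + 0 = -8181$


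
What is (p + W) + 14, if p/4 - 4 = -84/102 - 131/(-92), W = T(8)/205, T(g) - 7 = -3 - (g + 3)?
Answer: 2594408/80155 ≈ 32.367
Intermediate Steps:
T(g) = 1 - g (T(g) = 7 + (-3 - (g + 3)) = 7 + (-3 - (3 + g)) = 7 + (-3 + (-3 - g)) = 7 + (-6 - g) = 1 - g)
W = -7/205 (W = (1 - 1*8)/205 = (1 - 8)*(1/205) = -7*1/205 = -7/205 ≈ -0.034146)
p = 7195/391 (p = 16 + 4*(-84/102 - 131/(-92)) = 16 + 4*(-84*1/102 - 131*(-1/92)) = 16 + 4*(-14/17 + 131/92) = 16 + 4*(939/1564) = 16 + 939/391 = 7195/391 ≈ 18.402)
(p + W) + 14 = (7195/391 - 7/205) + 14 = 1472238/80155 + 14 = 2594408/80155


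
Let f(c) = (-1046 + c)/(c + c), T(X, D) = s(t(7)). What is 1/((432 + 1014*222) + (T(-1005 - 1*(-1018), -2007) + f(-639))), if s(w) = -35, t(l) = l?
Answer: 1278/288197075 ≈ 4.4345e-6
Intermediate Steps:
T(X, D) = -35
f(c) = (-1046 + c)/(2*c) (f(c) = (-1046 + c)/((2*c)) = (-1046 + c)*(1/(2*c)) = (-1046 + c)/(2*c))
1/((432 + 1014*222) + (T(-1005 - 1*(-1018), -2007) + f(-639))) = 1/((432 + 1014*222) + (-35 + (½)*(-1046 - 639)/(-639))) = 1/((432 + 225108) + (-35 + (½)*(-1/639)*(-1685))) = 1/(225540 + (-35 + 1685/1278)) = 1/(225540 - 43045/1278) = 1/(288197075/1278) = 1278/288197075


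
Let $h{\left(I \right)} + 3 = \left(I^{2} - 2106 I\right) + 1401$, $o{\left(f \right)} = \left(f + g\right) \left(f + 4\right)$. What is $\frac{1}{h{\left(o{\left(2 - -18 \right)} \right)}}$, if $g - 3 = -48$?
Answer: $\frac{1}{1624998} \approx 6.1539 \cdot 10^{-7}$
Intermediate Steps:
$g = -45$ ($g = 3 - 48 = -45$)
$o{\left(f \right)} = \left(-45 + f\right) \left(4 + f\right)$ ($o{\left(f \right)} = \left(f - 45\right) \left(f + 4\right) = \left(-45 + f\right) \left(4 + f\right)$)
$h{\left(I \right)} = 1398 + I^{2} - 2106 I$ ($h{\left(I \right)} = -3 + \left(\left(I^{2} - 2106 I\right) + 1401\right) = -3 + \left(1401 + I^{2} - 2106 I\right) = 1398 + I^{2} - 2106 I$)
$\frac{1}{h{\left(o{\left(2 - -18 \right)} \right)}} = \frac{1}{1398 + \left(-180 + \left(2 - -18\right)^{2} - 41 \left(2 - -18\right)\right)^{2} - 2106 \left(-180 + \left(2 - -18\right)^{2} - 41 \left(2 - -18\right)\right)} = \frac{1}{1398 + \left(-180 + \left(2 + 18\right)^{2} - 41 \left(2 + 18\right)\right)^{2} - 2106 \left(-180 + \left(2 + 18\right)^{2} - 41 \left(2 + 18\right)\right)} = \frac{1}{1398 + \left(-180 + 20^{2} - 820\right)^{2} - 2106 \left(-180 + 20^{2} - 820\right)} = \frac{1}{1398 + \left(-180 + 400 - 820\right)^{2} - 2106 \left(-180 + 400 - 820\right)} = \frac{1}{1398 + \left(-600\right)^{2} - -1263600} = \frac{1}{1398 + 360000 + 1263600} = \frac{1}{1624998}$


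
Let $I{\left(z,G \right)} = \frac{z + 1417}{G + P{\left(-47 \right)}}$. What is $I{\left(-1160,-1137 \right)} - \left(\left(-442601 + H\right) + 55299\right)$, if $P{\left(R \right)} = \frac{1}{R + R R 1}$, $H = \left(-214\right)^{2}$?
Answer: $\frac{839487103024}{2458193} \approx 3.4151 \cdot 10^{5}$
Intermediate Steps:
$H = 45796$
$P{\left(R \right)} = \frac{1}{R + R^{2}}$ ($P{\left(R \right)} = \frac{1}{R + R^{2} \cdot 1} = \frac{1}{R + R^{2}}$)
$I{\left(z,G \right)} = \frac{1417 + z}{\frac{1}{2162} + G}$ ($I{\left(z,G \right)} = \frac{z + 1417}{G + \frac{1}{\left(-47\right) \left(1 - 47\right)}} = \frac{1417 + z}{G - \frac{1}{47 \left(-46\right)}} = \frac{1417 + z}{G - - \frac{1}{2162}} = \frac{1417 + z}{G + \frac{1}{2162}} = \frac{1417 + z}{\frac{1}{2162} + G}$)
$I{\left(-1160,-1137 \right)} - \left(\left(-442601 + H\right) + 55299\right) = \frac{2162 \left(1417 - 1160\right)}{1 + 2162 \left(-1137\right)} - \left(\left(-442601 + 45796\right) + 55299\right) = 2162 \frac{1}{1 - 2458194} \cdot 257 - \left(-396805 + 55299\right) = 2162 \frac{1}{-2458193} \cdot 257 - -341506 = 2162 \left(- \frac{1}{2458193}\right) 257 + 341506 = - \frac{555634}{2458193} + 341506 = \frac{839487103024}{2458193}$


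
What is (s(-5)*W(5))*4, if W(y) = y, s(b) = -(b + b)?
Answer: 200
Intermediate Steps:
s(b) = -2*b
(s(-5)*W(5))*4 = (-2*(-5)*5)*4 = (10*5)*4 = 50*4 = 200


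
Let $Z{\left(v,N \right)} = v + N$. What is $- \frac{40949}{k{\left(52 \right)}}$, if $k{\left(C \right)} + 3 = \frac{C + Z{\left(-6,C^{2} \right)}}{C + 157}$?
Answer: $- \frac{778031}{193} \approx -4031.3$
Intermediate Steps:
$Z{\left(v,N \right)} = N + v$
$k{\left(C \right)} = -3 + \frac{-6 + C + C^{2}}{157 + C}$ ($k{\left(C \right)} = -3 + \frac{C + \left(C^{2} - 6\right)}{C + 157} = -3 + \frac{C + \left(-6 + C^{2}\right)}{157 + C} = -3 + \frac{-6 + C + C^{2}}{157 + C}$)
$- \frac{40949}{k{\left(52 \right)}} = - \frac{40949}{\frac{1}{157 + 52} \left(-477 + 52^{2} - 104\right)} = - \frac{40949}{\frac{1}{209} \left(-477 + 2704 - 104\right)} = - \frac{40949}{\frac{1}{209} \cdot 2123} = - \frac{40949}{\frac{193}{19}} = \left(-40949\right) \frac{19}{193} = - \frac{778031}{193}$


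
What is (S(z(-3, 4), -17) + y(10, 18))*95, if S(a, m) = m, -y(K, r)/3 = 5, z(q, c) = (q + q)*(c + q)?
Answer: -3040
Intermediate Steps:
z(q, c) = 2*q*(c + q) (z(q, c) = (2*q)*(c + q) = 2*q*(c + q))
y(K, r) = -15 (y(K, r) = -3*5 = -15)
(S(z(-3, 4), -17) + y(10, 18))*95 = (-17 - 15)*95 = -32*95 = -3040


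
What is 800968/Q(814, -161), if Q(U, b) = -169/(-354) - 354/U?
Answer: 16485981072/875 ≈ 1.8841e+7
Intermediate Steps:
Q(U, b) = 169/354 - 354/U (Q(U, b) = -169*(-1/354) - 354/U = 169/354 - 354/U)
800968/Q(814, -161) = 800968/(169/354 - 354/814) = 800968/(169/354 - 354*1/814) = 800968/(169/354 - 177/407) = 800968/(6125/144078) = 800968*(144078/6125) = 16485981072/875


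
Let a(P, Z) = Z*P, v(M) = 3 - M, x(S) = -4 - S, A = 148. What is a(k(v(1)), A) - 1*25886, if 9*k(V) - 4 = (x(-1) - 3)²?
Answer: -227054/9 ≈ -25228.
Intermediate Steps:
k(V) = 40/9 (k(V) = 4/9 + ((-4 - 1*(-1)) - 3)²/9 = 4/9 + ((-4 + 1) - 3)²/9 = 4/9 + (-3 - 3)²/9 = 4/9 + (⅑)*(-6)² = 4/9 + (⅑)*36 = 4/9 + 4 = 40/9)
a(P, Z) = P*Z
a(k(v(1)), A) - 1*25886 = (40/9)*148 - 1*25886 = 5920/9 - 25886 = -227054/9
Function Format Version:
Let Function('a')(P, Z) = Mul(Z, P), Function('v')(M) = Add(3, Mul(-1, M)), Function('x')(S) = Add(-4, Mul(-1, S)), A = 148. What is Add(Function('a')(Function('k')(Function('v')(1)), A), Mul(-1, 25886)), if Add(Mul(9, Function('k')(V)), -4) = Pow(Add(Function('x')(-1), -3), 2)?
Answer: Rational(-227054, 9) ≈ -25228.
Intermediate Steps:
Function('k')(V) = Rational(40, 9) (Function('k')(V) = Add(Rational(4, 9), Mul(Rational(1, 9), Pow(Add(Add(-4, Mul(-1, -1)), -3), 2))) = Add(Rational(4, 9), Mul(Rational(1, 9), Pow(Add(Add(-4, 1), -3), 2))) = Add(Rational(4, 9), Mul(Rational(1, 9), Pow(Add(-3, -3), 2))) = Add(Rational(4, 9), Mul(Rational(1, 9), Pow(-6, 2))) = Add(Rational(4, 9), Mul(Rational(1, 9), 36)) = Add(Rational(4, 9), 4) = Rational(40, 9))
Function('a')(P, Z) = Mul(P, Z)
Add(Function('a')(Function('k')(Function('v')(1)), A), Mul(-1, 25886)) = Add(Mul(Rational(40, 9), 148), Mul(-1, 25886)) = Add(Rational(5920, 9), -25886) = Rational(-227054, 9)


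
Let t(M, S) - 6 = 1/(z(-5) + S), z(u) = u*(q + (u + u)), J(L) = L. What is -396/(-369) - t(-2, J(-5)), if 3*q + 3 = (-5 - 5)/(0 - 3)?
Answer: -81169/16400 ≈ -4.9493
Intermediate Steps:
q = ⅑ (q = -1 + ((-5 - 5)/(0 - 3))/3 = -1 + (-10/(-3))/3 = -1 + (-10*(-⅓))/3 = -1 + (⅓)*(10/3) = -1 + 10/9 = ⅑ ≈ 0.11111)
z(u) = u*(⅑ + 2*u) (z(u) = u*(⅑ + (u + u)) = u*(⅑ + 2*u))
t(M, S) = 6 + 1/(445/9 + S) (t(M, S) = 6 + 1/((⅑)*(-5)*(1 + 18*(-5)) + S) = 6 + 1/((⅑)*(-5)*(1 - 90) + S) = 6 + 1/((⅑)*(-5)*(-89) + S) = 6 + 1/(445/9 + S))
-396/(-369) - t(-2, J(-5)) = -396/(-369) - 3*(893 + 18*(-5))/(445 + 9*(-5)) = -396*(-1/369) - 3*(893 - 90)/(445 - 45) = 44/41 - 3*803/400 = 44/41 - 1*2409/400 = 44/41 - 2409/400 = -81169/16400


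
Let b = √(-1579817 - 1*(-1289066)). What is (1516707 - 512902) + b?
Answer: 1003805 + I*√290751 ≈ 1.0038e+6 + 539.21*I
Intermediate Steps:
b = I*√290751 (b = √(-1579817 + 1289066) = √(-290751) = I*√290751 ≈ 539.21*I)
(1516707 - 512902) + b = (1516707 - 512902) + I*√290751 = 1003805 + I*√290751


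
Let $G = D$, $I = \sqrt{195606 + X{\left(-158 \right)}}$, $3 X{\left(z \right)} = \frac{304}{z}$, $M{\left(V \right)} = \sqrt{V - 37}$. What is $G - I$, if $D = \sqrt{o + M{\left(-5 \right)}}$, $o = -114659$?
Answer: $\sqrt{-114659 + i \sqrt{42}} - \frac{\sqrt{10986957390}}{237} \approx -442.26 + 338.61 i$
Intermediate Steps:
$M{\left(V \right)} = \sqrt{-37 + V}$
$D = \sqrt{-114659 + i \sqrt{42}}$ ($D = \sqrt{-114659 + \sqrt{-37 - 5}} = \sqrt{-114659 + \sqrt{-42}} = \sqrt{-114659 + i \sqrt{42}} \approx 0.0096 + 338.61 i$)
$X{\left(z \right)} = \frac{304}{3 z}$ ($X{\left(z \right)} = \frac{304 \frac{1}{z}}{3} = \frac{304}{3 z}$)
$I = \frac{\sqrt{10986957390}}{237}$ ($I = \sqrt{195606 + \frac{304}{3 \left(-158\right)}} = \sqrt{195606 + \frac{304}{3} \left(- \frac{1}{158}\right)} = \sqrt{195606 - \frac{152}{237}} = \sqrt{\frac{46358470}{237}} = \frac{\sqrt{10986957390}}{237} \approx 442.27$)
$G = \sqrt{-114659 + i \sqrt{42}} \approx 0.0096 + 338.61 i$
$G - I = \sqrt{-114659 + i \sqrt{42}} - \frac{\sqrt{10986957390}}{237}$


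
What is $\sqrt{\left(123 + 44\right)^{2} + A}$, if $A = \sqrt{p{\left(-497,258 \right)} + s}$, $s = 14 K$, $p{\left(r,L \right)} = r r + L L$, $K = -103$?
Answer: $\sqrt{27889 + \sqrt{312131}} \approx 168.66$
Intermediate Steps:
$p{\left(r,L \right)} = L^{2} + r^{2}$ ($p{\left(r,L \right)} = r^{2} + L^{2} = L^{2} + r^{2}$)
$s = -1442$ ($s = 14 \left(-103\right) = -1442$)
$A = \sqrt{312131}$ ($A = \sqrt{\left(258^{2} + \left(-497\right)^{2}\right) - 1442} = \sqrt{\left(66564 + 247009\right) - 1442} = \sqrt{313573 - 1442} = \sqrt{312131} \approx 558.69$)
$\sqrt{\left(123 + 44\right)^{2} + A} = \sqrt{\left(123 + 44\right)^{2} + \sqrt{312131}} = \sqrt{167^{2} + \sqrt{312131}} = \sqrt{27889 + \sqrt{312131}}$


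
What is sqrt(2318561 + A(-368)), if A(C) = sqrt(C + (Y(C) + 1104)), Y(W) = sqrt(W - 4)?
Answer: sqrt(2318561 + sqrt(2)*sqrt(368 + I*sqrt(93))) ≈ 1522.7 + 0.e-4*I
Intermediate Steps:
Y(W) = sqrt(-4 + W)
A(C) = sqrt(1104 + C + sqrt(-4 + C)) (A(C) = sqrt(C + (sqrt(-4 + C) + 1104)) = sqrt(C + (1104 + sqrt(-4 + C))) = sqrt(1104 + C + sqrt(-4 + C)))
sqrt(2318561 + A(-368)) = sqrt(2318561 + sqrt(1104 - 368 + sqrt(-4 - 368))) = sqrt(2318561 + sqrt(1104 - 368 + sqrt(-372))) = sqrt(2318561 + sqrt(1104 - 368 + 2*I*sqrt(93))) = sqrt(2318561 + sqrt(736 + 2*I*sqrt(93)))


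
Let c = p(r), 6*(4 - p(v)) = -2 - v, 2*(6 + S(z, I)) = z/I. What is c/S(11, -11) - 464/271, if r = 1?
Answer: -8471/3523 ≈ -2.4045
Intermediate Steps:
S(z, I) = -6 + z/(2*I) (S(z, I) = -6 + (z/I)/2 = -6 + z/(2*I))
p(v) = 13/3 + v/6 (p(v) = 4 - (-2 - v)/6 = 4 + (1/3 + v/6) = 13/3 + v/6)
c = 9/2 (c = 13/3 + (1/6)*1 = 13/3 + 1/6 = 9/2 ≈ 4.5000)
c/S(11, -11) - 464/271 = 9/(2*(-6 + (1/2)*11/(-11))) - 464/271 = 9/(2*(-6 + (1/2)*11*(-1/11))) - 464*1/271 = 9/(2*(-6 - 1/2)) - 464/271 = 9/(2*(-13/2)) - 464/271 = (9/2)*(-2/13) - 464/271 = -9/13 - 464/271 = -8471/3523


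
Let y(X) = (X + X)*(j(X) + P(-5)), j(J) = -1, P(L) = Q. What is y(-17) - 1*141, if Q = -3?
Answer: -5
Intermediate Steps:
P(L) = -3
y(X) = -8*X (y(X) = (X + X)*(-1 - 3) = (2*X)*(-4) = -8*X)
y(-17) - 1*141 = -8*(-17) - 1*141 = 136 - 141 = -5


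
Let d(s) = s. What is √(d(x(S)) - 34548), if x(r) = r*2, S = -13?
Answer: I*√34574 ≈ 185.94*I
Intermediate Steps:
x(r) = 2*r
√(d(x(S)) - 34548) = √(2*(-13) - 34548) = √(-26 - 34548) = √(-34574) = I*√34574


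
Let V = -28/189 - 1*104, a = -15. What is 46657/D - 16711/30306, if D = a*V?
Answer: 168796307/5758140 ≈ 29.314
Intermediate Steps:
V = -2812/27 (V = -28*1/189 - 104 = -4/27 - 104 = -2812/27 ≈ -104.15)
D = 14060/9 (D = -15*(-2812/27) = 14060/9 ≈ 1562.2)
46657/D - 16711/30306 = 46657/(14060/9) - 16711/30306 = 46657*(9/14060) - 16711*1/30306 = 11349/380 - 16711/30306 = 168796307/5758140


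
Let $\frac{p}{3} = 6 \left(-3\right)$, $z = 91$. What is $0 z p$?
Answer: $0$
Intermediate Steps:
$p = -54$ ($p = 3 \cdot 6 \left(-3\right) = 3 \left(-18\right) = -54$)
$0 z p = 0 \cdot 91 \left(-54\right) = 0 \left(-54\right) = 0$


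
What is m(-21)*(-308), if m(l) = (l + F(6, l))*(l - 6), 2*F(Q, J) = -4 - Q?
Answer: -216216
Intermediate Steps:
F(Q, J) = -2 - Q/2 (F(Q, J) = (-4 - Q)/2 = -2 - Q/2)
m(l) = (-6 + l)*(-5 + l) (m(l) = (l + (-2 - ½*6))*(l - 6) = (l + (-2 - 3))*(-6 + l) = (l - 5)*(-6 + l) = (-5 + l)*(-6 + l) = (-6 + l)*(-5 + l))
m(-21)*(-308) = (30 + (-21)² - 11*(-21))*(-308) = (30 + 441 + 231)*(-308) = 702*(-308) = -216216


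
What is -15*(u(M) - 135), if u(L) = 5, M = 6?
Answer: 1950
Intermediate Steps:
-15*(u(M) - 135) = -15*(5 - 135) = -15*(-130) = 1950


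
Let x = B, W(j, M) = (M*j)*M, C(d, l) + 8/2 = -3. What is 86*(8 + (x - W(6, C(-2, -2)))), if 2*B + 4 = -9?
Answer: -25155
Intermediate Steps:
C(d, l) = -7 (C(d, l) = -4 - 3 = -7)
W(j, M) = j*M²
B = -13/2 (B = -2 + (½)*(-9) = -2 - 9/2 = -13/2 ≈ -6.5000)
x = -13/2 ≈ -6.5000
86*(8 + (x - W(6, C(-2, -2)))) = 86*(8 + (-13/2 - 6*(-7)²)) = 86*(8 + (-13/2 - 6*49)) = 86*(8 + (-13/2 - 1*294)) = 86*(8 + (-13/2 - 294)) = 86*(8 - 601/2) = 86*(-585/2) = -25155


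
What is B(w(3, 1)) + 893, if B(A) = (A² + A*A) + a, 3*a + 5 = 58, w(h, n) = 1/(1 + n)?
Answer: 5467/6 ≈ 911.17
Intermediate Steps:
a = 53/3 (a = -5/3 + (⅓)*58 = -5/3 + 58/3 = 53/3 ≈ 17.667)
B(A) = 53/3 + 2*A² (B(A) = (A² + A*A) + 53/3 = (A² + A²) + 53/3 = 2*A² + 53/3 = 53/3 + 2*A²)
B(w(3, 1)) + 893 = (53/3 + 2*(1/(1 + 1))²) + 893 = (53/3 + 2*(1/2)²) + 893 = (53/3 + 2*(½)²) + 893 = (53/3 + 2*(¼)) + 893 = (53/3 + ½) + 893 = 109/6 + 893 = 5467/6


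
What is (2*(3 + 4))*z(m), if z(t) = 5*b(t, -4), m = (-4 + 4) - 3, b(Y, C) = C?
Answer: -280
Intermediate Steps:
m = -3 (m = 0 - 3 = -3)
z(t) = -20 (z(t) = 5*(-4) = -20)
(2*(3 + 4))*z(m) = (2*(3 + 4))*(-20) = (2*7)*(-20) = 14*(-20) = -280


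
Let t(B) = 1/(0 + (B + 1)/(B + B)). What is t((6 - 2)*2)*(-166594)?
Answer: -2665504/9 ≈ -2.9617e+5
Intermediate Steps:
t(B) = 2*B/(1 + B) (t(B) = 1/(0 + (1 + B)/((2*B))) = 1/(0 + (1 + B)*(1/(2*B))) = 1/(0 + (1 + B)/(2*B)) = 1/((1 + B)/(2*B)) = 2*B/(1 + B))
t((6 - 2)*2)*(-166594) = (2*((6 - 2)*2)/(1 + (6 - 2)*2))*(-166594) = (2*(4*2)/(1 + 4*2))*(-166594) = (2*8/(1 + 8))*(-166594) = (2*8/9)*(-166594) = (2*8*(⅑))*(-166594) = (16/9)*(-166594) = -2665504/9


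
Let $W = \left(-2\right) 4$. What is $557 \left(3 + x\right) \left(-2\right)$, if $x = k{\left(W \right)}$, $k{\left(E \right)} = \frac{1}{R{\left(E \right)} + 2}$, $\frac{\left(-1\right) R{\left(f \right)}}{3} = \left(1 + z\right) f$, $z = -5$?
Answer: $- \frac{156517}{47} \approx -3330.1$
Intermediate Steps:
$W = -8$
$R{\left(f \right)} = 12 f$ ($R{\left(f \right)} = - 3 \left(1 - 5\right) f = - 3 \left(- 4 f\right) = 12 f$)
$k{\left(E \right)} = \frac{1}{2 + 12 E}$ ($k{\left(E \right)} = \frac{1}{12 E + 2} = \frac{1}{2 + 12 E}$)
$x = - \frac{1}{94}$ ($x = \frac{1}{2 \left(1 + 6 \left(-8\right)\right)} = \frac{1}{2 \left(1 - 48\right)} = \frac{1}{2 \left(-47\right)} = \frac{1}{2} \left(- \frac{1}{47}\right) = - \frac{1}{94} \approx -0.010638$)
$557 \left(3 + x\right) \left(-2\right) = 557 \left(3 - \frac{1}{94}\right) \left(-2\right) = 557 \cdot \frac{281}{94} \left(-2\right) = 557 \left(- \frac{281}{47}\right) = - \frac{156517}{47}$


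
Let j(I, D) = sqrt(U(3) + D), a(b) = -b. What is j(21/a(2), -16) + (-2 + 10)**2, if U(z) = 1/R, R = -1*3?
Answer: 64 + 7*I*sqrt(3)/3 ≈ 64.0 + 4.0415*I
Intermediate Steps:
R = -3
U(z) = -1/3 (U(z) = 1/(-3) = -1/3)
j(I, D) = sqrt(-1/3 + D)
j(21/a(2), -16) + (-2 + 10)**2 = sqrt(-3 + 9*(-16))/3 + (-2 + 10)**2 = sqrt(-3 - 144)/3 + 8**2 = sqrt(-147)/3 + 64 = (7*I*sqrt(3))/3 + 64 = 7*I*sqrt(3)/3 + 64 = 64 + 7*I*sqrt(3)/3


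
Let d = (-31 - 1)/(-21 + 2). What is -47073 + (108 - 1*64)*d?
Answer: -892979/19 ≈ -46999.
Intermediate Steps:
d = 32/19 (d = -32/(-19) = -32*(-1/19) = 32/19 ≈ 1.6842)
-47073 + (108 - 1*64)*d = -47073 + (108 - 1*64)*(32/19) = -47073 + (108 - 64)*(32/19) = -47073 + 44*(32/19) = -47073 + 1408/19 = -892979/19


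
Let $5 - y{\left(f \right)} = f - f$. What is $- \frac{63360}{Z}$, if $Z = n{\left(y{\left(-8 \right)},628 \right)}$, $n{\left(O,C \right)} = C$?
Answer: $- \frac{15840}{157} \approx -100.89$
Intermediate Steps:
$y{\left(f \right)} = 5$ ($y{\left(f \right)} = 5 - \left(f - f\right) = 5 - 0 = 5 + 0 = 5$)
$Z = 628$
$- \frac{63360}{Z} = - \frac{63360}{628} = \left(-63360\right) \frac{1}{628} = - \frac{15840}{157}$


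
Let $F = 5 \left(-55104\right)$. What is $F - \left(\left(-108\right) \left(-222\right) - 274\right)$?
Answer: $-299222$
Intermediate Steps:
$F = -275520$
$F - \left(\left(-108\right) \left(-222\right) - 274\right) = -275520 - \left(\left(-108\right) \left(-222\right) - 274\right) = -275520 - \left(23976 - 274\right) = -275520 - 23702 = -299222$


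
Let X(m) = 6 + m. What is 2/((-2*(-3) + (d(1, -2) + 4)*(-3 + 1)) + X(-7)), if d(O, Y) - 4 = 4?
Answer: -2/19 ≈ -0.10526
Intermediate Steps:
d(O, Y) = 8 (d(O, Y) = 4 + 4 = 8)
2/((-2*(-3) + (d(1, -2) + 4)*(-3 + 1)) + X(-7)) = 2/((-2*(-3) + (8 + 4)*(-3 + 1)) + (6 - 7)) = 2/((6 + 12*(-2)) - 1) = 2/((6 - 24) - 1) = 2/(-18 - 1) = 2/(-19) = -1/19*2 = -2/19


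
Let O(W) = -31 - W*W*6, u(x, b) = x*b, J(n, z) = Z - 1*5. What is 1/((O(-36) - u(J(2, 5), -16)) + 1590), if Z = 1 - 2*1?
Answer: -1/6313 ≈ -0.00015840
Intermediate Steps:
Z = -1 (Z = 1 - 2 = -1)
J(n, z) = -6 (J(n, z) = -1 - 1*5 = -1 - 5 = -6)
u(x, b) = b*x
O(W) = -31 - 6*W² (O(W) = -31 - W²*6 = -31 - 6*W²)
1/((O(-36) - u(J(2, 5), -16)) + 1590) = 1/(((-31 - 6*(-36)²) - (-16)*(-6)) + 1590) = 1/(((-31 - 6*1296) - 1*96) + 1590) = 1/(((-31 - 7776) - 96) + 1590) = 1/((-7807 - 96) + 1590) = 1/(-7903 + 1590) = 1/(-6313) = -1/6313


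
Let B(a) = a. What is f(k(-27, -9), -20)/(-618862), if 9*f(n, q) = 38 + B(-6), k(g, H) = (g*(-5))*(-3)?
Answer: -16/2784879 ≈ -5.7453e-6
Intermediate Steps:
k(g, H) = 15*g (k(g, H) = -5*g*(-3) = 15*g)
f(n, q) = 32/9 (f(n, q) = (38 - 6)/9 = (⅑)*32 = 32/9)
f(k(-27, -9), -20)/(-618862) = (32/9)/(-618862) = (32/9)*(-1/618862) = -16/2784879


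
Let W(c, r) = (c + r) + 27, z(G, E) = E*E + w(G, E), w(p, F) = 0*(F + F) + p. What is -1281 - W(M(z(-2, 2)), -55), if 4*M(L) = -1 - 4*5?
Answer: -4991/4 ≈ -1247.8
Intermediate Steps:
w(p, F) = p (w(p, F) = 0*(2*F) + p = 0 + p = p)
z(G, E) = G + E² (z(G, E) = E*E + G = E² + G = G + E²)
M(L) = -21/4 (M(L) = (-1 - 4*5)/4 = (-1 - 20)/4 = (¼)*(-21) = -21/4)
W(c, r) = 27 + c + r
-1281 - W(M(z(-2, 2)), -55) = -1281 - (27 - 21/4 - 55) = -1281 - 1*(-133/4) = -1281 + 133/4 = -4991/4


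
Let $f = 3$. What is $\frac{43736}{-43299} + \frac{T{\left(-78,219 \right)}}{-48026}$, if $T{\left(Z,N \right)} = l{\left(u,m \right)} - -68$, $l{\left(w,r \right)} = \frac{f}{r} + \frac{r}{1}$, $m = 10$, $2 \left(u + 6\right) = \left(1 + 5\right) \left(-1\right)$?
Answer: $- \frac{21038554477}{20794777740} \approx -1.0117$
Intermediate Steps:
$u = -9$ ($u = -6 + \frac{\left(1 + 5\right) \left(-1\right)}{2} = -6 + \frac{6 \left(-1\right)}{2} = -6 + \frac{1}{2} \left(-6\right) = -6 - 3 = -9$)
$l{\left(w,r \right)} = r + \frac{3}{r}$ ($l{\left(w,r \right)} = \frac{3}{r} + \frac{r}{1} = \frac{3}{r} + r 1 = \frac{3}{r} + r = r + \frac{3}{r}$)
$T{\left(Z,N \right)} = \frac{783}{10}$ ($T{\left(Z,N \right)} = \left(10 + \frac{3}{10}\right) - -68 = \left(10 + 3 \cdot \frac{1}{10}\right) + 68 = \left(10 + \frac{3}{10}\right) + 68 = \frac{103}{10} + 68 = \frac{783}{10}$)
$\frac{43736}{-43299} + \frac{T{\left(-78,219 \right)}}{-48026} = \frac{43736}{-43299} + \frac{783}{10 \left(-48026\right)} = 43736 \left(- \frac{1}{43299}\right) + \frac{783}{10} \left(- \frac{1}{48026}\right) = - \frac{43736}{43299} - \frac{783}{480260} = - \frac{21038554477}{20794777740}$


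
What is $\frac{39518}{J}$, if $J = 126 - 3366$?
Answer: $- \frac{19759}{1620} \approx -12.197$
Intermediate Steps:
$J = -3240$ ($J = 126 - 3366 = -3240$)
$\frac{39518}{J} = \frac{39518}{-3240} = 39518 \left(- \frac{1}{3240}\right) = - \frac{19759}{1620}$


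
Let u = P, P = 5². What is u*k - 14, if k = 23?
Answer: 561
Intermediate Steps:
P = 25
u = 25
u*k - 14 = 25*23 - 14 = 575 - 14 = 561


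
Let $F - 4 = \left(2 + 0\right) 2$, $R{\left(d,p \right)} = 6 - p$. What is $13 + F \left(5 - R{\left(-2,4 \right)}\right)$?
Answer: $37$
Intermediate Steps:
$F = 8$ ($F = 4 + \left(2 + 0\right) 2 = 4 + 2 \cdot 2 = 4 + 4 = 8$)
$13 + F \left(5 - R{\left(-2,4 \right)}\right) = 13 + 8 \left(5 - \left(6 - 4\right)\right) = 13 + 8 \left(5 - 2\right) = 13 + 8 \cdot 3 = 13 + 24 = 37$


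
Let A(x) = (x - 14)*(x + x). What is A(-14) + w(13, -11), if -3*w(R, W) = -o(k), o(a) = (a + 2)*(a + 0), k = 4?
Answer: 792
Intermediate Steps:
o(a) = a*(2 + a) (o(a) = (2 + a)*a = a*(2 + a))
w(R, W) = 8 (w(R, W) = -(-1)*4*(2 + 4)/3 = -(-1)*4*6/3 = -(-1)*24/3 = -1/3*(-24) = 8)
A(x) = 2*x*(-14 + x) (A(x) = (-14 + x)*(2*x) = 2*x*(-14 + x))
A(-14) + w(13, -11) = 2*(-14)*(-14 - 14) + 8 = 2*(-14)*(-28) + 8 = 784 + 8 = 792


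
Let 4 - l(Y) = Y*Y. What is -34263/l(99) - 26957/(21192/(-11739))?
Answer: 1033656447409/69206008 ≈ 14936.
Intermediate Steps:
l(Y) = 4 - Y² (l(Y) = 4 - Y*Y = 4 - Y²)
-34263/l(99) - 26957/(21192/(-11739)) = -34263/(4 - 1*99²) - 26957/(21192/(-11739)) = -34263/(4 - 1*9801) - 26957/(21192*(-1/11739)) = -34263/(4 - 9801) - 26957/(-7064/3913) = -34263/(-9797) - 26957*(-3913/7064) = -34263*(-1/9797) + 105482741/7064 = 34263/9797 + 105482741/7064 = 1033656447409/69206008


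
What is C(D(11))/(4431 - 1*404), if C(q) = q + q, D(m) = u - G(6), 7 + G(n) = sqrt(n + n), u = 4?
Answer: 22/4027 - 4*sqrt(3)/4027 ≈ 0.0037427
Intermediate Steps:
G(n) = -7 + sqrt(2)*sqrt(n) (G(n) = -7 + sqrt(n + n) = -7 + sqrt(2*n) = -7 + sqrt(2)*sqrt(n))
D(m) = 11 - 2*sqrt(3) (D(m) = 4 - (-7 + sqrt(2)*sqrt(6)) = 4 - (-7 + 2*sqrt(3)) = 4 + (7 - 2*sqrt(3)) = 11 - 2*sqrt(3))
C(q) = 2*q
C(D(11))/(4431 - 1*404) = (2*(11 - 2*sqrt(3)))/(4431 - 1*404) = (22 - 4*sqrt(3))/(4431 - 404) = (22 - 4*sqrt(3))/4027 = (22 - 4*sqrt(3))*(1/4027) = 22/4027 - 4*sqrt(3)/4027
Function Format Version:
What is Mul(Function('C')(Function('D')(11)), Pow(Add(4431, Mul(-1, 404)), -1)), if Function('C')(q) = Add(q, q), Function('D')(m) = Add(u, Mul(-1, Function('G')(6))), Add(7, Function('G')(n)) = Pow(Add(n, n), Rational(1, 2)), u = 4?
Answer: Add(Rational(22, 4027), Mul(Rational(-4, 4027), Pow(3, Rational(1, 2)))) ≈ 0.0037427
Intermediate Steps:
Function('G')(n) = Add(-7, Mul(Pow(2, Rational(1, 2)), Pow(n, Rational(1, 2)))) (Function('G')(n) = Add(-7, Pow(Add(n, n), Rational(1, 2))) = Add(-7, Pow(Mul(2, n), Rational(1, 2))) = Add(-7, Mul(Pow(2, Rational(1, 2)), Pow(n, Rational(1, 2)))))
Function('D')(m) = Add(11, Mul(-2, Pow(3, Rational(1, 2)))) (Function('D')(m) = Add(4, Mul(-1, Add(-7, Mul(Pow(2, Rational(1, 2)), Pow(6, Rational(1, 2)))))) = Add(4, Mul(-1, Add(-7, Mul(2, Pow(3, Rational(1, 2)))))) = Add(4, Add(7, Mul(-2, Pow(3, Rational(1, 2))))) = Add(11, Mul(-2, Pow(3, Rational(1, 2)))))
Function('C')(q) = Mul(2, q)
Mul(Function('C')(Function('D')(11)), Pow(Add(4431, Mul(-1, 404)), -1)) = Mul(Mul(2, Add(11, Mul(-2, Pow(3, Rational(1, 2))))), Pow(Add(4431, Mul(-1, 404)), -1)) = Mul(Add(22, Mul(-4, Pow(3, Rational(1, 2)))), Pow(Add(4431, -404), -1)) = Mul(Add(22, Mul(-4, Pow(3, Rational(1, 2)))), Pow(4027, -1)) = Mul(Add(22, Mul(-4, Pow(3, Rational(1, 2)))), Rational(1, 4027)) = Add(Rational(22, 4027), Mul(Rational(-4, 4027), Pow(3, Rational(1, 2))))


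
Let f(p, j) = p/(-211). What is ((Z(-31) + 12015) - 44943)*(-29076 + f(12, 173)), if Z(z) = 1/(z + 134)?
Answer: 20807524500984/21733 ≈ 9.5742e+8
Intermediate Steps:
f(p, j) = -p/211 (f(p, j) = p*(-1/211) = -p/211)
Z(z) = 1/(134 + z)
((Z(-31) + 12015) - 44943)*(-29076 + f(12, 173)) = ((1/(134 - 31) + 12015) - 44943)*(-29076 - 1/211*12) = ((1/103 + 12015) - 44943)*(-29076 - 12/211) = ((1/103 + 12015) - 44943)*(-6135048/211) = (1237546/103 - 44943)*(-6135048/211) = -3391583/103*(-6135048/211) = 20807524500984/21733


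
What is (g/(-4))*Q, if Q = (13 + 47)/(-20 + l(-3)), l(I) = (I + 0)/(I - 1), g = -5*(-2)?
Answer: 600/77 ≈ 7.7922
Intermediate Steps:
g = 10
l(I) = I/(-1 + I)
Q = -240/77 (Q = (13 + 47)/(-20 - 3/(-1 - 3)) = 60/(-20 - 3/(-4)) = 60/(-20 - 3*(-¼)) = 60/(-20 + ¾) = 60/(-77/4) = 60*(-4/77) = -240/77 ≈ -3.1169)
(g/(-4))*Q = (10/(-4))*(-240/77) = (10*(-¼))*(-240/77) = -5/2*(-240/77) = 600/77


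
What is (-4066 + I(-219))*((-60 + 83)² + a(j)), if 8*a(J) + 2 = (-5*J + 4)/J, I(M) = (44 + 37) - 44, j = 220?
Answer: -117030363/55 ≈ -2.1278e+6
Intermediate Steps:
I(M) = 37 (I(M) = 81 - 44 = 37)
a(J) = -¼ + (4 - 5*J)/(8*J) (a(J) = -¼ + ((-5*J + 4)/J)/8 = -¼ + ((4 - 5*J)/J)/8 = -¼ + (4 - 5*J)/(8*J))
(-4066 + I(-219))*((-60 + 83)² + a(j)) = (-4066 + 37)*((-60 + 83)² + (⅛)*(4 - 7*220)/220) = -4029*(23² + (⅛)*(1/220)*(4 - 1540)) = -4029*(529 + (⅛)*(1/220)*(-1536)) = -4029*(529 - 48/55) = -4029*29047/55 = -117030363/55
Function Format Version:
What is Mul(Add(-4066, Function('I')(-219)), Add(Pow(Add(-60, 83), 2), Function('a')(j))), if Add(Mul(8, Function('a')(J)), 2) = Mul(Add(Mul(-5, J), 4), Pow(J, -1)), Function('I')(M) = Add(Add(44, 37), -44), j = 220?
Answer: Rational(-117030363, 55) ≈ -2.1278e+6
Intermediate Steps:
Function('I')(M) = 37 (Function('I')(M) = Add(81, -44) = 37)
Function('a')(J) = Add(Rational(-1, 4), Mul(Rational(1, 8), Pow(J, -1), Add(4, Mul(-5, J)))) (Function('a')(J) = Add(Rational(-1, 4), Mul(Rational(1, 8), Mul(Add(Mul(-5, J), 4), Pow(J, -1)))) = Add(Rational(-1, 4), Mul(Rational(1, 8), Mul(Add(4, Mul(-5, J)), Pow(J, -1)))) = Add(Rational(-1, 4), Mul(Rational(1, 8), Mul(Pow(J, -1), Add(4, Mul(-5, J))))) = Add(Rational(-1, 4), Mul(Rational(1, 8), Pow(J, -1), Add(4, Mul(-5, J)))))
Mul(Add(-4066, Function('I')(-219)), Add(Pow(Add(-60, 83), 2), Function('a')(j))) = Mul(Add(-4066, 37), Add(Pow(Add(-60, 83), 2), Mul(Rational(1, 8), Pow(220, -1), Add(4, Mul(-7, 220))))) = Mul(-4029, Add(Pow(23, 2), Mul(Rational(1, 8), Rational(1, 220), Add(4, -1540)))) = Mul(-4029, Add(529, Mul(Rational(1, 8), Rational(1, 220), -1536))) = Mul(-4029, Add(529, Rational(-48, 55))) = Mul(-4029, Rational(29047, 55)) = Rational(-117030363, 55)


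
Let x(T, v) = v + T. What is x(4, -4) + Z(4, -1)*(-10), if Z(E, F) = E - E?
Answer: 0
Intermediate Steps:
Z(E, F) = 0
x(T, v) = T + v
x(4, -4) + Z(4, -1)*(-10) = (4 - 4) + 0*(-10) = 0 + 0 = 0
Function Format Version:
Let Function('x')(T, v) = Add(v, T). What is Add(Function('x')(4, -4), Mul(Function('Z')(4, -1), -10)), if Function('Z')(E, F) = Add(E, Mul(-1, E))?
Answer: 0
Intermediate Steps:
Function('Z')(E, F) = 0
Function('x')(T, v) = Add(T, v)
Add(Function('x')(4, -4), Mul(Function('Z')(4, -1), -10)) = Add(Add(4, -4), Mul(0, -10)) = Add(0, 0) = 0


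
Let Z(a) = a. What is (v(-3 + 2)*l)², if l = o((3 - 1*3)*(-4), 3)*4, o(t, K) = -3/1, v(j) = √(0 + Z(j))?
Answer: -144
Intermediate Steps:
v(j) = √j (v(j) = √(0 + j) = √j)
o(t, K) = -3 (o(t, K) = -3*1 = -3)
l = -12 (l = -3*4 = -12)
(v(-3 + 2)*l)² = (√(-3 + 2)*(-12))² = (√(-1)*(-12))² = (I*(-12))² = (-12*I)² = -144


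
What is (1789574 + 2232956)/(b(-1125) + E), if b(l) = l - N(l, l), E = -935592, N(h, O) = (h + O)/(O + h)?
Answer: -2011265/468359 ≈ -4.2943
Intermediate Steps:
N(h, O) = 1 (N(h, O) = (O + h)/(O + h) = 1)
b(l) = -1 + l (b(l) = l - 1*1 = l - 1 = -1 + l)
(1789574 + 2232956)/(b(-1125) + E) = (1789574 + 2232956)/((-1 - 1125) - 935592) = 4022530/(-1126 - 935592) = 4022530/(-936718) = 4022530*(-1/936718) = -2011265/468359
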